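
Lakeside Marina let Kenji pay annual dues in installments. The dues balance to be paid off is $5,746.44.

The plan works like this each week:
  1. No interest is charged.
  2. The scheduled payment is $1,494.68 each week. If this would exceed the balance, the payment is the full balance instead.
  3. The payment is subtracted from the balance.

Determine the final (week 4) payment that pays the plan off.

Week 1: $5,746.44 − $1,494.68 → $4,251.76
Week 2: $4,251.76 − $1,494.68 → $2,757.08
Week 3: $2,757.08 − $1,494.68 → $1,262.40
Week 4: $1,262.40 − $1,262.40 → $0.00

$1,262.40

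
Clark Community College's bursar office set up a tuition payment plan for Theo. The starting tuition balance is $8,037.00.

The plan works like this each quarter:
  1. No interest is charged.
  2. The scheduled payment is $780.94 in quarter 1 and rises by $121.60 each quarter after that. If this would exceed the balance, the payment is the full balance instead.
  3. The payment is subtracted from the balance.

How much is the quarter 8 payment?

# | Opening | Payment | End bal
1 | $8,037.00 | $780.94 | $7,256.06
2 | $7,256.06 | $902.54 | $6,353.52
3 | $6,353.52 | $1,024.14 | $5,329.38
4 | $5,329.38 | $1,145.74 | $4,183.64
5 | $4,183.64 | $1,267.34 | $2,916.30
6 | $2,916.30 | $1,388.94 | $1,527.36
7 | $1,527.36 | $1,510.54 | $16.82
8 | $16.82 | $16.82 | $0.00

$16.82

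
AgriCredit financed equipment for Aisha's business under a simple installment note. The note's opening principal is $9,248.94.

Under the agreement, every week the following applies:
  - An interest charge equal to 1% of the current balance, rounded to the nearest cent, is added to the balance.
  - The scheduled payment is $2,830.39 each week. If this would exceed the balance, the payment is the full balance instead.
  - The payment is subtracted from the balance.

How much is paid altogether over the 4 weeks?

$9,453.53

Week 1: opening $9,248.94; interest $92.49 → $9,341.43; payment $2,830.39; balance $6,511.04
Week 2: opening $6,511.04; interest $65.11 → $6,576.15; payment $2,830.39; balance $3,745.76
Week 3: opening $3,745.76; interest $37.46 → $3,783.22; payment $2,830.39; balance $952.83
Week 4: opening $952.83; interest $9.53 → $962.36; payment $962.36; balance $0.00
Total paid: $9,453.53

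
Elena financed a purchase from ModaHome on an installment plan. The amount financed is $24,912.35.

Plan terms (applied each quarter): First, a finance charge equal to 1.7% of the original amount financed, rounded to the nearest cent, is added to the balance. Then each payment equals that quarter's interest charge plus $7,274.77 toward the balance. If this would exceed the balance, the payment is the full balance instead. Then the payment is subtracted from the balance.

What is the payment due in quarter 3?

$7,698.28

Quarter 1: opening $24,912.35; interest $423.51 → $25,335.86; payment $7,698.28; balance $17,637.58
Quarter 2: opening $17,637.58; interest $423.51 → $18,061.09; payment $7,698.28; balance $10,362.81
Quarter 3: opening $10,362.81; interest $423.51 → $10,786.32; payment $7,698.28; balance $3,088.04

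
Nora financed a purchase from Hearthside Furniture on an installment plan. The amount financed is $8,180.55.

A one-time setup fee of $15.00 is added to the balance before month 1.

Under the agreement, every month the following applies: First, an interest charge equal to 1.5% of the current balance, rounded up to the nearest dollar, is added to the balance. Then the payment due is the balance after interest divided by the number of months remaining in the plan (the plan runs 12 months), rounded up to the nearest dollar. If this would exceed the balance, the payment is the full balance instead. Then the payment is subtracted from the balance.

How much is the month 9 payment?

# | Opening | Interest | Payment | End bal
1 | $8,195.55 | $123.00 | $694.00 | $7,624.55
2 | $7,624.55 | $115.00 | $704.00 | $7,035.55
3 | $7,035.55 | $106.00 | $715.00 | $6,426.55
4 | $6,426.55 | $97.00 | $725.00 | $5,798.55
5 | $5,798.55 | $87.00 | $736.00 | $5,149.55
6 | $5,149.55 | $78.00 | $747.00 | $4,480.55
7 | $4,480.55 | $68.00 | $759.00 | $3,789.55
8 | $3,789.55 | $57.00 | $770.00 | $3,076.55
9 | $3,076.55 | $47.00 | $781.00 | $2,342.55

$781.00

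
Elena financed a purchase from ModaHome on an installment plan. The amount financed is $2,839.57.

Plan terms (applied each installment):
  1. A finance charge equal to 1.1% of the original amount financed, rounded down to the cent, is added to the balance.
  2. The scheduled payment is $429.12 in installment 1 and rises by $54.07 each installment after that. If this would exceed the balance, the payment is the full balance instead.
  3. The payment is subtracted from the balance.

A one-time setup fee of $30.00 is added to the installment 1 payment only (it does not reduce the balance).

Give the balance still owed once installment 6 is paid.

Installment 1: opening $2,839.57; interest $31.23 → $2,870.80; payment $429.12 (+ $30.00 fee); balance $2,441.68
Installment 2: opening $2,441.68; interest $31.23 → $2,472.91; payment $483.19; balance $1,989.72
Installment 3: opening $1,989.72; interest $31.23 → $2,020.95; payment $537.26; balance $1,483.69
Installment 4: opening $1,483.69; interest $31.23 → $1,514.92; payment $591.33; balance $923.59
Installment 5: opening $923.59; interest $31.23 → $954.82; payment $645.40; balance $309.42
Installment 6: opening $309.42; interest $31.23 → $340.65; payment $340.65; balance $0.00

$0.00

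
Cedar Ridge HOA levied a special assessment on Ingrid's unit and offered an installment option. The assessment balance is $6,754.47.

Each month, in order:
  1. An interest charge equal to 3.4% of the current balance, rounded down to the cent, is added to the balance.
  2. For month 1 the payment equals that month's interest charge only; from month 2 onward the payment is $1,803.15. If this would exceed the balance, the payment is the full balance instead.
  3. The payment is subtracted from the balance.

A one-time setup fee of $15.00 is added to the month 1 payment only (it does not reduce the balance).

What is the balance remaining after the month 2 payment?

$5,180.97

Month 1: $6,754.47 +$229.65 interest = $6,984.12; pay $229.65 (+ $15.00 fee) → $6,754.47
Month 2: $6,754.47 +$229.65 interest = $6,984.12; pay $1,803.15 → $5,180.97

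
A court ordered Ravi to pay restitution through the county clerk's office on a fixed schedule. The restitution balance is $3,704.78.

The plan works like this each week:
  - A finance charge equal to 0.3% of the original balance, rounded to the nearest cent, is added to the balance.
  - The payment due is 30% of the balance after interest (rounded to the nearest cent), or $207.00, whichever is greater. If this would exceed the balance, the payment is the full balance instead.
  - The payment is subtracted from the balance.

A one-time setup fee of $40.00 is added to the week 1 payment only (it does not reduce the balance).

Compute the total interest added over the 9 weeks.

Week 1: opening $3,704.78; interest $11.11 → $3,715.89; payment $1,114.77 (+ $40.00 fee); balance $2,601.12
Week 2: opening $2,601.12; interest $11.11 → $2,612.23; payment $783.67; balance $1,828.56
Week 3: opening $1,828.56; interest $11.11 → $1,839.67; payment $551.90; balance $1,287.77
Week 4: opening $1,287.77; interest $11.11 → $1,298.88; payment $389.66; balance $909.22
Week 5: opening $909.22; interest $11.11 → $920.33; payment $276.10; balance $644.23
Week 6: opening $644.23; interest $11.11 → $655.34; payment $207.00; balance $448.34
Week 7: opening $448.34; interest $11.11 → $459.45; payment $207.00; balance $252.45
Week 8: opening $252.45; interest $11.11 → $263.56; payment $207.00; balance $56.56
Week 9: opening $56.56; interest $11.11 → $67.67; payment $67.67; balance $0.00
Total interest: $11.11 + $11.11 + $11.11 + $11.11 + $11.11 + $11.11 + $11.11 + $11.11 + $11.11 = $99.99

$99.99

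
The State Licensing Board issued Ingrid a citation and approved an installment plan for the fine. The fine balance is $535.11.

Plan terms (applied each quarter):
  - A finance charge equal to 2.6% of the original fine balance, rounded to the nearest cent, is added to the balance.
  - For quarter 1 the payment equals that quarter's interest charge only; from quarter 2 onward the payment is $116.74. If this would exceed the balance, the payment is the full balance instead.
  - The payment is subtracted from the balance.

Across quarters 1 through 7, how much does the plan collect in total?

$632.48

Quarter 1: $535.11 +$13.91 interest = $549.02; pay $13.91 → $535.11
Quarter 2: $535.11 +$13.91 interest = $549.02; pay $116.74 → $432.28
Quarter 3: $432.28 +$13.91 interest = $446.19; pay $116.74 → $329.45
Quarter 4: $329.45 +$13.91 interest = $343.36; pay $116.74 → $226.62
Quarter 5: $226.62 +$13.91 interest = $240.53; pay $116.74 → $123.79
Quarter 6: $123.79 +$13.91 interest = $137.70; pay $116.74 → $20.96
Quarter 7: $20.96 +$13.91 interest = $34.87; pay $34.87 → $0.00
Total paid: $632.48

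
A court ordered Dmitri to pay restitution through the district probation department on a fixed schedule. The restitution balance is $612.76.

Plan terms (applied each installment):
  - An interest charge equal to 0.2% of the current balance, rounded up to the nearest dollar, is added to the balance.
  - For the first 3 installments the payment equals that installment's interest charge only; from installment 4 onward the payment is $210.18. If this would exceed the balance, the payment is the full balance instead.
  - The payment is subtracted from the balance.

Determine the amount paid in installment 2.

# | Opening | Interest | Payment | End bal
1 | $612.76 | $2.00 | $2.00 | $612.76
2 | $612.76 | $2.00 | $2.00 | $612.76

$2.00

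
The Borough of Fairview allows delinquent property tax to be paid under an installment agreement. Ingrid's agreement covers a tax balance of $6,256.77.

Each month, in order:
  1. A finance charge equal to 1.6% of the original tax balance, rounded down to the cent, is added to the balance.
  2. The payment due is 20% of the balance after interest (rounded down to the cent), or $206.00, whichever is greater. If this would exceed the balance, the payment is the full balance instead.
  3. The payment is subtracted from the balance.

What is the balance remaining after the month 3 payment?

# | Opening | Interest | Payment | End bal
1 | $6,256.77 | $100.10 | $1,271.37 | $5,085.50
2 | $5,085.50 | $100.10 | $1,037.12 | $4,148.48
3 | $4,148.48 | $100.10 | $849.71 | $3,398.87

$3,398.87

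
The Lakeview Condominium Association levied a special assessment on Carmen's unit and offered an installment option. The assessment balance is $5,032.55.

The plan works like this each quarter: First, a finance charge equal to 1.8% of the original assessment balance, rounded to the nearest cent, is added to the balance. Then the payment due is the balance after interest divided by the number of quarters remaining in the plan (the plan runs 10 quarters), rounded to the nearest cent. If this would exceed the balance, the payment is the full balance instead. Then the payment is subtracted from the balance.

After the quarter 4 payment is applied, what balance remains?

$3,279.87

Quarter 1: opening $5,032.55; interest $90.59 → $5,123.14; payment $512.31; balance $4,610.83
Quarter 2: opening $4,610.83; interest $90.59 → $4,701.42; payment $522.38; balance $4,179.04
Quarter 3: opening $4,179.04; interest $90.59 → $4,269.63; payment $533.70; balance $3,735.93
Quarter 4: opening $3,735.93; interest $90.59 → $3,826.52; payment $546.65; balance $3,279.87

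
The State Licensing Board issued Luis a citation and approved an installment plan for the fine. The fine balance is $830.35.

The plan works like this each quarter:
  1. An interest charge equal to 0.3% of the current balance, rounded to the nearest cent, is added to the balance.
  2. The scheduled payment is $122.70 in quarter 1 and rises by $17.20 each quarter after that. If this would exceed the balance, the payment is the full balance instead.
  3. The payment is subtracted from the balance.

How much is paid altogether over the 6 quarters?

$838.83

Quarter 1: opening $830.35; interest $2.49 → $832.84; payment $122.70; balance $710.14
Quarter 2: opening $710.14; interest $2.13 → $712.27; payment $139.90; balance $572.37
Quarter 3: opening $572.37; interest $1.72 → $574.09; payment $157.10; balance $416.99
Quarter 4: opening $416.99; interest $1.25 → $418.24; payment $174.30; balance $243.94
Quarter 5: opening $243.94; interest $0.73 → $244.67; payment $191.50; balance $53.17
Quarter 6: opening $53.17; interest $0.16 → $53.33; payment $53.33; balance $0.00
Total paid: $838.83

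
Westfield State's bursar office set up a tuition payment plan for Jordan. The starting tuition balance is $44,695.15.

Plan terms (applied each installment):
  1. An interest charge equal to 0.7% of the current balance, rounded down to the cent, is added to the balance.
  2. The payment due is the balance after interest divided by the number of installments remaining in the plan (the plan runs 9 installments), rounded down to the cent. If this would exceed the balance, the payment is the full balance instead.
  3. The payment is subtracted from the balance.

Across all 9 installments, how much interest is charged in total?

Installment 1: $44,695.15 +$312.86 interest = $45,008.01; pay $5,000.89 → $40,007.12
Installment 2: $40,007.12 +$280.04 interest = $40,287.16; pay $5,035.89 → $35,251.27
Installment 3: $35,251.27 +$246.75 interest = $35,498.02; pay $5,071.14 → $30,426.88
Installment 4: $30,426.88 +$212.98 interest = $30,639.86; pay $5,106.64 → $25,533.22
Installment 5: $25,533.22 +$178.73 interest = $25,711.95; pay $5,142.39 → $20,569.56
Installment 6: $20,569.56 +$143.98 interest = $20,713.54; pay $5,178.38 → $15,535.16
Installment 7: $15,535.16 +$108.74 interest = $15,643.90; pay $5,214.63 → $10,429.27
Installment 8: $10,429.27 +$73.00 interest = $10,502.27; pay $5,251.13 → $5,251.14
Installment 9: $5,251.14 +$36.75 interest = $5,287.89; pay $5,287.89 → $0.00
Total interest: $312.86 + $280.04 + $246.75 + $212.98 + $178.73 + $143.98 + $108.74 + $73.00 + $36.75 = $1,593.83

$1,593.83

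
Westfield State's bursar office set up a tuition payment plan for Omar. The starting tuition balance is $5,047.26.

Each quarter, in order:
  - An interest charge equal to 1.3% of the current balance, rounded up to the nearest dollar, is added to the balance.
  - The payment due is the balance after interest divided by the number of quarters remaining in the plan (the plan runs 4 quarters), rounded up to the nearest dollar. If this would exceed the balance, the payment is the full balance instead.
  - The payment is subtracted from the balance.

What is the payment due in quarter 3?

$1,312.00

# | Opening | Interest | Payment | End bal
1 | $5,047.26 | $66.00 | $1,279.00 | $3,834.26
2 | $3,834.26 | $50.00 | $1,295.00 | $2,589.26
3 | $2,589.26 | $34.00 | $1,312.00 | $1,311.26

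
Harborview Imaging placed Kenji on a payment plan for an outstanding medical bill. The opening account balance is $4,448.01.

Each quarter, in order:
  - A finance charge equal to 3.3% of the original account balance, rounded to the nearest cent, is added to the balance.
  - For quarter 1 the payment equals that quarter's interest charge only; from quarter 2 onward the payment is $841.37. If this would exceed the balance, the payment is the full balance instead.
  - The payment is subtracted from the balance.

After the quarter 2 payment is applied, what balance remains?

Quarter 1: $4,448.01 +$146.78 interest = $4,594.79; pay $146.78 → $4,448.01
Quarter 2: $4,448.01 +$146.78 interest = $4,594.79; pay $841.37 → $3,753.42

$3,753.42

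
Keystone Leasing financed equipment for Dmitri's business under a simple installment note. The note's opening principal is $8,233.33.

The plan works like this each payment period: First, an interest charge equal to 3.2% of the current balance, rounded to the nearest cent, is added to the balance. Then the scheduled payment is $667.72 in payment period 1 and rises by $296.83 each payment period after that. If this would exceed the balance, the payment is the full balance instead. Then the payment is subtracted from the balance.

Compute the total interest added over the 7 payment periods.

Payment period 1: opening $8,233.33; interest $263.47 → $8,496.80; payment $667.72; balance $7,829.08
Payment period 2: opening $7,829.08; interest $250.53 → $8,079.61; payment $964.55; balance $7,115.06
Payment period 3: opening $7,115.06; interest $227.68 → $7,342.74; payment $1,261.38; balance $6,081.36
Payment period 4: opening $6,081.36; interest $194.60 → $6,275.96; payment $1,558.21; balance $4,717.75
Payment period 5: opening $4,717.75; interest $150.97 → $4,868.72; payment $1,855.04; balance $3,013.68
Payment period 6: opening $3,013.68; interest $96.44 → $3,110.12; payment $2,151.87; balance $958.25
Payment period 7: opening $958.25; interest $30.66 → $988.91; payment $988.91; balance $0.00
Total interest: $263.47 + $250.53 + $227.68 + $194.60 + $150.97 + $96.44 + $30.66 = $1,214.35

$1,214.35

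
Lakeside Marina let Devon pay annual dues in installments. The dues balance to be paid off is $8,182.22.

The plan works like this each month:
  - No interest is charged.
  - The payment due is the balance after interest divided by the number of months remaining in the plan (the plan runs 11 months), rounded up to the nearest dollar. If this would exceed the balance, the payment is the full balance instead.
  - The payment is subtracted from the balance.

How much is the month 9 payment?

$744.00

# | Opening | Payment | End bal
1 | $8,182.22 | $744.00 | $7,438.22
2 | $7,438.22 | $744.00 | $6,694.22
3 | $6,694.22 | $744.00 | $5,950.22
4 | $5,950.22 | $744.00 | $5,206.22
5 | $5,206.22 | $744.00 | $4,462.22
6 | $4,462.22 | $744.00 | $3,718.22
7 | $3,718.22 | $744.00 | $2,974.22
8 | $2,974.22 | $744.00 | $2,230.22
9 | $2,230.22 | $744.00 | $1,486.22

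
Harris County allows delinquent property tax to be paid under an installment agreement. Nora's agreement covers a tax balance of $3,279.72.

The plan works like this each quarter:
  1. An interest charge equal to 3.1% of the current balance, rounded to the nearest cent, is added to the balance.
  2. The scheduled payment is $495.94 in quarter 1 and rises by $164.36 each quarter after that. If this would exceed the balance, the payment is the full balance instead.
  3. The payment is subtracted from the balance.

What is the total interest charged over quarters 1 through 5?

# | Opening | Interest | Payment | End bal
1 | $3,279.72 | $101.67 | $495.94 | $2,885.45
2 | $2,885.45 | $89.45 | $660.30 | $2,314.60
3 | $2,314.60 | $71.75 | $824.66 | $1,561.69
4 | $1,561.69 | $48.41 | $989.02 | $621.08
5 | $621.08 | $19.25 | $640.33 | $0.00
Total interest: $101.67 + $89.45 + $71.75 + $48.41 + $19.25 = $330.53

$330.53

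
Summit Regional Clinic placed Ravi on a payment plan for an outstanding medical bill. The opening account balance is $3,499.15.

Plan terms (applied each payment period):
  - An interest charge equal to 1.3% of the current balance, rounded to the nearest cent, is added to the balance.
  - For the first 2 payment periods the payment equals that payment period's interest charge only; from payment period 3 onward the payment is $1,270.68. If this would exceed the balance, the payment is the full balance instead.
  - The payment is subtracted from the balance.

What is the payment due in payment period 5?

$1,046.27

Payment period 1: opening $3,499.15; interest $45.49 → $3,544.64; payment $45.49; balance $3,499.15
Payment period 2: opening $3,499.15; interest $45.49 → $3,544.64; payment $45.49; balance $3,499.15
Payment period 3: opening $3,499.15; interest $45.49 → $3,544.64; payment $1,270.68; balance $2,273.96
Payment period 4: opening $2,273.96; interest $29.56 → $2,303.52; payment $1,270.68; balance $1,032.84
Payment period 5: opening $1,032.84; interest $13.43 → $1,046.27; payment $1,046.27; balance $0.00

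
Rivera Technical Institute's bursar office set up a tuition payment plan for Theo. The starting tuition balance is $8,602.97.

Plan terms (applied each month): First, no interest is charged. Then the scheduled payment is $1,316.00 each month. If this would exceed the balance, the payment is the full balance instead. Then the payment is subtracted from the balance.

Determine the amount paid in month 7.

# | Opening | Payment | End bal
1 | $8,602.97 | $1,316.00 | $7,286.97
2 | $7,286.97 | $1,316.00 | $5,970.97
3 | $5,970.97 | $1,316.00 | $4,654.97
4 | $4,654.97 | $1,316.00 | $3,338.97
5 | $3,338.97 | $1,316.00 | $2,022.97
6 | $2,022.97 | $1,316.00 | $706.97
7 | $706.97 | $706.97 | $0.00

$706.97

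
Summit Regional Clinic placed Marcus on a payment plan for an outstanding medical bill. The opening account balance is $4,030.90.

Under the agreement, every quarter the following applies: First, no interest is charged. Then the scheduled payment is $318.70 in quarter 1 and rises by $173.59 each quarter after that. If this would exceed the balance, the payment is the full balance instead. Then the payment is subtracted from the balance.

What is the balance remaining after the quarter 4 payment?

$1,714.56

Quarter 1: $4,030.90 − $318.70 → $3,712.20
Quarter 2: $3,712.20 − $492.29 → $3,219.91
Quarter 3: $3,219.91 − $665.88 → $2,554.03
Quarter 4: $2,554.03 − $839.47 → $1,714.56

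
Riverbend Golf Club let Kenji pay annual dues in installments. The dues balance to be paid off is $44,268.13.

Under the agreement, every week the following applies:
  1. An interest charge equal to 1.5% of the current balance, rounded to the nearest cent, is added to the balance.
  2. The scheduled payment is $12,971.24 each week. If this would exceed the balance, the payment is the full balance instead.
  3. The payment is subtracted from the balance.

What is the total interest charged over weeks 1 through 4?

Week 1: $44,268.13 +$664.02 interest = $44,932.15; pay $12,971.24 → $31,960.91
Week 2: $31,960.91 +$479.41 interest = $32,440.32; pay $12,971.24 → $19,469.08
Week 3: $19,469.08 +$292.04 interest = $19,761.12; pay $12,971.24 → $6,789.88
Week 4: $6,789.88 +$101.85 interest = $6,891.73; pay $6,891.73 → $0.00
Total interest: $664.02 + $479.41 + $292.04 + $101.85 = $1,537.32

$1,537.32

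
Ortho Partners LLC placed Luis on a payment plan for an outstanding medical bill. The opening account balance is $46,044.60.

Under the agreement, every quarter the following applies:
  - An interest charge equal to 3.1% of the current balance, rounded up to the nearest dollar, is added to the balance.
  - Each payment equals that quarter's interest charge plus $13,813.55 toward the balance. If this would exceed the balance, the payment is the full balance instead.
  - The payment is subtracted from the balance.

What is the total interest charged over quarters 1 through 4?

# | Opening | Interest | Payment | End bal
1 | $46,044.60 | $1,428.00 | $15,241.55 | $32,231.05
2 | $32,231.05 | $1,000.00 | $14,813.55 | $18,417.50
3 | $18,417.50 | $571.00 | $14,384.55 | $4,603.95
4 | $4,603.95 | $143.00 | $4,746.95 | $0.00
Total interest: $1,428.00 + $1,000.00 + $571.00 + $143.00 = $3,142.00

$3,142.00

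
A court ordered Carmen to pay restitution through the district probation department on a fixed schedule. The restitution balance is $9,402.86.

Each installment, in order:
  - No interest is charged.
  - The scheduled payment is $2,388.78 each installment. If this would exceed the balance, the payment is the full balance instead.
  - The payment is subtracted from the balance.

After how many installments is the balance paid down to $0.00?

4

# | Opening | Payment | End bal
1 | $9,402.86 | $2,388.78 | $7,014.08
2 | $7,014.08 | $2,388.78 | $4,625.30
3 | $4,625.30 | $2,388.78 | $2,236.52
4 | $2,236.52 | $2,236.52 | $0.00
Balance reaches $0.00 in installment 4.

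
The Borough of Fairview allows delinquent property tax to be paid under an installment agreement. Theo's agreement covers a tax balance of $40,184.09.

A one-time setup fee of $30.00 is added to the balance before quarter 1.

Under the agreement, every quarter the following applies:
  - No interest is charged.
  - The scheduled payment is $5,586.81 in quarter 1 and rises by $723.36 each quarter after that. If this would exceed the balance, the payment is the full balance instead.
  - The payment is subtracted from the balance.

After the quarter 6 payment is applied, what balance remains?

Quarter 1: opening $40,214.09; payment $5,586.81; balance $34,627.28
Quarter 2: opening $34,627.28; payment $6,310.17; balance $28,317.11
Quarter 3: opening $28,317.11; payment $7,033.53; balance $21,283.58
Quarter 4: opening $21,283.58; payment $7,756.89; balance $13,526.69
Quarter 5: opening $13,526.69; payment $8,480.25; balance $5,046.44
Quarter 6: opening $5,046.44; payment $5,046.44; balance $0.00

$0.00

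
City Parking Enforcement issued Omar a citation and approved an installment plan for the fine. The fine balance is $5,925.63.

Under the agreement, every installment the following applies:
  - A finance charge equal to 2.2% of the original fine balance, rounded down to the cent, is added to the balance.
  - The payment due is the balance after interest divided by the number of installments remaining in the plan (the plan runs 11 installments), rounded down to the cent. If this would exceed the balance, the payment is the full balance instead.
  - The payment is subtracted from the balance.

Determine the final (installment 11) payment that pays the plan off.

Installment 1: $5,925.63 +$130.36 interest = $6,055.99; pay $550.54 → $5,505.45
Installment 2: $5,505.45 +$130.36 interest = $5,635.81; pay $563.58 → $5,072.23
Installment 3: $5,072.23 +$130.36 interest = $5,202.59; pay $578.06 → $4,624.53
Installment 4: $4,624.53 +$130.36 interest = $4,754.89; pay $594.36 → $4,160.53
Installment 5: $4,160.53 +$130.36 interest = $4,290.89; pay $612.98 → $3,677.91
Installment 6: $3,677.91 +$130.36 interest = $3,808.27; pay $634.71 → $3,173.56
Installment 7: $3,173.56 +$130.36 interest = $3,303.92; pay $660.78 → $2,643.14
Installment 8: $2,643.14 +$130.36 interest = $2,773.50; pay $693.37 → $2,080.13
Installment 9: $2,080.13 +$130.36 interest = $2,210.49; pay $736.83 → $1,473.66
Installment 10: $1,473.66 +$130.36 interest = $1,604.02; pay $802.01 → $802.01
Installment 11: $802.01 +$130.36 interest = $932.37; pay $932.37 → $0.00

$932.37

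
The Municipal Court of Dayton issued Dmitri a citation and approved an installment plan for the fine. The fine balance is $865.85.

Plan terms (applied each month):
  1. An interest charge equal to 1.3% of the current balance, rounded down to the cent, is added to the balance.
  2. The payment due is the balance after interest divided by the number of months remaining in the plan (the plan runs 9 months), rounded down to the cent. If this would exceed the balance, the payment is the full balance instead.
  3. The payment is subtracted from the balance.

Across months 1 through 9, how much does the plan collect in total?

$924.08

Month 1: $865.85 +$11.25 interest = $877.10; pay $97.45 → $779.65
Month 2: $779.65 +$10.13 interest = $789.78; pay $98.72 → $691.06
Month 3: $691.06 +$8.98 interest = $700.04; pay $100.00 → $600.04
Month 4: $600.04 +$7.80 interest = $607.84; pay $101.30 → $506.54
Month 5: $506.54 +$6.58 interest = $513.12; pay $102.62 → $410.50
Month 6: $410.50 +$5.33 interest = $415.83; pay $103.95 → $311.88
Month 7: $311.88 +$4.05 interest = $315.93; pay $105.31 → $210.62
Month 8: $210.62 +$2.73 interest = $213.35; pay $106.67 → $106.68
Month 9: $106.68 +$1.38 interest = $108.06; pay $108.06 → $0.00
Total paid: $924.08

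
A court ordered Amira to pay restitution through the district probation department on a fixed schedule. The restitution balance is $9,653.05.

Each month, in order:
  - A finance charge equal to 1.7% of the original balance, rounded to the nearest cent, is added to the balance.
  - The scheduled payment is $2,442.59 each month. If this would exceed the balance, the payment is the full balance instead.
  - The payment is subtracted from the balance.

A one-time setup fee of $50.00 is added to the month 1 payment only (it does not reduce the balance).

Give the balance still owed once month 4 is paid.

Month 1: opening $9,653.05; interest $164.10 → $9,817.15; payment $2,442.59 (+ $50.00 fee); balance $7,374.56
Month 2: opening $7,374.56; interest $164.10 → $7,538.66; payment $2,442.59; balance $5,096.07
Month 3: opening $5,096.07; interest $164.10 → $5,260.17; payment $2,442.59; balance $2,817.58
Month 4: opening $2,817.58; interest $164.10 → $2,981.68; payment $2,442.59; balance $539.09

$539.09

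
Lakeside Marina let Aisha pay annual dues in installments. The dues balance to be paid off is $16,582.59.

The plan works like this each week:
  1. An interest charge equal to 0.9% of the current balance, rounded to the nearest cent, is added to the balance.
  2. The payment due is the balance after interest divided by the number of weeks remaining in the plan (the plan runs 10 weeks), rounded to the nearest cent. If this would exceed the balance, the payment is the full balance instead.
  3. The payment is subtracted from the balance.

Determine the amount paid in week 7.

$1,765.59

# | Opening | Interest | Payment | End bal
1 | $16,582.59 | $149.24 | $1,673.18 | $15,058.65
2 | $15,058.65 | $135.53 | $1,688.24 | $13,505.94
3 | $13,505.94 | $121.55 | $1,703.44 | $11,924.05
4 | $11,924.05 | $107.32 | $1,718.77 | $10,312.60
5 | $10,312.60 | $92.81 | $1,734.24 | $8,671.17
6 | $8,671.17 | $78.04 | $1,749.84 | $6,999.37
7 | $6,999.37 | $62.99 | $1,765.59 | $5,296.77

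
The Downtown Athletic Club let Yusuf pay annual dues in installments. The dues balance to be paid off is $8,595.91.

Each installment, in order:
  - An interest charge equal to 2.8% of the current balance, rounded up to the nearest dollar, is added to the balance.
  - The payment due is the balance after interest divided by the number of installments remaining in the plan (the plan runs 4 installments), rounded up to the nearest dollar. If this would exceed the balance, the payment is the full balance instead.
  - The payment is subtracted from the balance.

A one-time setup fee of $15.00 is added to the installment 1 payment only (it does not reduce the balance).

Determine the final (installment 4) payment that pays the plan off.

# | Opening | Interest | Payment | Fee | End bal
1 | $8,595.91 | $241.00 | $2,210.00 | $15.00 | $6,626.91
2 | $6,626.91 | $186.00 | $2,271.00 | — | $4,541.91
3 | $4,541.91 | $128.00 | $2,335.00 | — | $2,334.91
4 | $2,334.91 | $66.00 | $2,400.91 | — | $0.00

$2,400.91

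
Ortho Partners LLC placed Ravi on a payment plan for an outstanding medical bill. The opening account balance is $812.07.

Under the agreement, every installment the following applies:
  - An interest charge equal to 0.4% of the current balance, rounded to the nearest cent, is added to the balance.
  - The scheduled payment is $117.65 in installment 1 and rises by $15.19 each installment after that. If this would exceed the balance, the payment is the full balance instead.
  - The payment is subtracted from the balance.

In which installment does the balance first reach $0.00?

6

Installment 1: opening $812.07; interest $3.25 → $815.32; payment $117.65; balance $697.67
Installment 2: opening $697.67; interest $2.79 → $700.46; payment $132.84; balance $567.62
Installment 3: opening $567.62; interest $2.27 → $569.89; payment $148.03; balance $421.86
Installment 4: opening $421.86; interest $1.69 → $423.55; payment $163.22; balance $260.33
Installment 5: opening $260.33; interest $1.04 → $261.37; payment $178.41; balance $82.96
Installment 6: opening $82.96; interest $0.33 → $83.29; payment $83.29; balance $0.00
Balance reaches $0.00 in installment 6.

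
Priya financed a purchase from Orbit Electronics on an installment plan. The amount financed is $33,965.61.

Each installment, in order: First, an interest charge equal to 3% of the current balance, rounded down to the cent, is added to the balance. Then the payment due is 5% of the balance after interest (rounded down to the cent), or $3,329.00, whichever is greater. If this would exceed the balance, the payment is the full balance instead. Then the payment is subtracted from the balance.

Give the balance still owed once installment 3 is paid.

Installment 1: opening $33,965.61; interest $1,018.96 → $34,984.57; payment $3,329.00; balance $31,655.57
Installment 2: opening $31,655.57; interest $949.66 → $32,605.23; payment $3,329.00; balance $29,276.23
Installment 3: opening $29,276.23; interest $878.28 → $30,154.51; payment $3,329.00; balance $26,825.51

$26,825.51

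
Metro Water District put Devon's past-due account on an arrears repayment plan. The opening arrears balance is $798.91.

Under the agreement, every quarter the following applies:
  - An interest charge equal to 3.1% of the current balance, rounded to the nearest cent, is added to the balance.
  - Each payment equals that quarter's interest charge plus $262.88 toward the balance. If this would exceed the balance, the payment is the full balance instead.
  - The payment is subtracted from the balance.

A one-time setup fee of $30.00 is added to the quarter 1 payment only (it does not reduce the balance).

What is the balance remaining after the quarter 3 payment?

$10.27

Quarter 1: $798.91 +$24.77 interest = $823.68; pay $287.65 (+ $30.00 fee) → $536.03
Quarter 2: $536.03 +$16.62 interest = $552.65; pay $279.50 → $273.15
Quarter 3: $273.15 +$8.47 interest = $281.62; pay $271.35 → $10.27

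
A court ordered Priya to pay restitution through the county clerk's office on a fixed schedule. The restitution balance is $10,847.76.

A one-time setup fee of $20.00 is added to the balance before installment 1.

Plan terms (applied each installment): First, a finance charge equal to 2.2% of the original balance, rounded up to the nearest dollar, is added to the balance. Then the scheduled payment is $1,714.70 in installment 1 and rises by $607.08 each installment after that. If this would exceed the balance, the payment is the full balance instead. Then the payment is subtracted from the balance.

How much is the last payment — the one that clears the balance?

$1,561.48

Installment 1: $10,867.76 +$239.00 interest = $11,106.76; pay $1,714.70 → $9,392.06
Installment 2: $9,392.06 +$239.00 interest = $9,631.06; pay $2,321.78 → $7,309.28
Installment 3: $7,309.28 +$239.00 interest = $7,548.28; pay $2,928.86 → $4,619.42
Installment 4: $4,619.42 +$239.00 interest = $4,858.42; pay $3,535.94 → $1,322.48
Installment 5: $1,322.48 +$239.00 interest = $1,561.48; pay $1,561.48 → $0.00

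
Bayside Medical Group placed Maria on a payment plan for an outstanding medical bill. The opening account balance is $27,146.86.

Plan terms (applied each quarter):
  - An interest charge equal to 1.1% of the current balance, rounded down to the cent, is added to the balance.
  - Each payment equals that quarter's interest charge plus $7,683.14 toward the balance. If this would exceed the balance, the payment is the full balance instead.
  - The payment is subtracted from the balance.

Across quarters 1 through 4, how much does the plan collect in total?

$27,834.22

Quarter 1: opening $27,146.86; interest $298.61 → $27,445.47; payment $7,981.75; balance $19,463.72
Quarter 2: opening $19,463.72; interest $214.10 → $19,677.82; payment $7,897.24; balance $11,780.58
Quarter 3: opening $11,780.58; interest $129.58 → $11,910.16; payment $7,812.72; balance $4,097.44
Quarter 4: opening $4,097.44; interest $45.07 → $4,142.51; payment $4,142.51; balance $0.00
Total paid: $27,834.22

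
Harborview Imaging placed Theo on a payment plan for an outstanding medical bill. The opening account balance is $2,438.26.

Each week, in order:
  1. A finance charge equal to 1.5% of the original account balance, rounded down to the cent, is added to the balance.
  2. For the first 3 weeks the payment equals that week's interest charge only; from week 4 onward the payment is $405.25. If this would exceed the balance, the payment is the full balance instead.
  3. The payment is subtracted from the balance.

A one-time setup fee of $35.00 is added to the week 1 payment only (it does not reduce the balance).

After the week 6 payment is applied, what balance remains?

$1,332.22

Week 1: opening $2,438.26; interest $36.57 → $2,474.83; payment $36.57 (+ $35.00 fee); balance $2,438.26
Week 2: opening $2,438.26; interest $36.57 → $2,474.83; payment $36.57; balance $2,438.26
Week 3: opening $2,438.26; interest $36.57 → $2,474.83; payment $36.57; balance $2,438.26
Week 4: opening $2,438.26; interest $36.57 → $2,474.83; payment $405.25; balance $2,069.58
Week 5: opening $2,069.58; interest $36.57 → $2,106.15; payment $405.25; balance $1,700.90
Week 6: opening $1,700.90; interest $36.57 → $1,737.47; payment $405.25; balance $1,332.22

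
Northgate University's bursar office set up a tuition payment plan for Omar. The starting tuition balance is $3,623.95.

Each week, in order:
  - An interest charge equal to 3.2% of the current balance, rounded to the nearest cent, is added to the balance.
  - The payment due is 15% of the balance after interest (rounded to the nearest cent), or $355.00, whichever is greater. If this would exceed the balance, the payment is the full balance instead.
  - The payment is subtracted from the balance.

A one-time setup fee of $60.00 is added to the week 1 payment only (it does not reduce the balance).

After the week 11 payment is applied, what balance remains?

# | Opening | Interest | Payment | Fee | End bal
1 | $3,623.95 | $115.97 | $560.99 | $60.00 | $3,178.93
2 | $3,178.93 | $101.73 | $492.10 | — | $2,788.56
3 | $2,788.56 | $89.23 | $431.67 | — | $2,446.12
4 | $2,446.12 | $78.28 | $378.66 | — | $2,145.74
5 | $2,145.74 | $68.66 | $355.00 | — | $1,859.40
6 | $1,859.40 | $59.50 | $355.00 | — | $1,563.90
7 | $1,563.90 | $50.04 | $355.00 | — | $1,258.94
8 | $1,258.94 | $40.29 | $355.00 | — | $944.23
9 | $944.23 | $30.22 | $355.00 | — | $619.45
10 | $619.45 | $19.82 | $355.00 | — | $284.27
11 | $284.27 | $9.10 | $293.37 | — | $0.00

$0.00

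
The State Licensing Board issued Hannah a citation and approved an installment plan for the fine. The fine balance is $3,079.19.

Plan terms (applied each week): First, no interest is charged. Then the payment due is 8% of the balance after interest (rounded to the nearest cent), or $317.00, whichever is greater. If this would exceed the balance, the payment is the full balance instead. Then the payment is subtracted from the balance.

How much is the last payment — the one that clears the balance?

$226.19

Week 1: $3,079.19 − $317.00 → $2,762.19
Week 2: $2,762.19 − $317.00 → $2,445.19
Week 3: $2,445.19 − $317.00 → $2,128.19
Week 4: $2,128.19 − $317.00 → $1,811.19
Week 5: $1,811.19 − $317.00 → $1,494.19
Week 6: $1,494.19 − $317.00 → $1,177.19
Week 7: $1,177.19 − $317.00 → $860.19
Week 8: $860.19 − $317.00 → $543.19
Week 9: $543.19 − $317.00 → $226.19
Week 10: $226.19 − $226.19 → $0.00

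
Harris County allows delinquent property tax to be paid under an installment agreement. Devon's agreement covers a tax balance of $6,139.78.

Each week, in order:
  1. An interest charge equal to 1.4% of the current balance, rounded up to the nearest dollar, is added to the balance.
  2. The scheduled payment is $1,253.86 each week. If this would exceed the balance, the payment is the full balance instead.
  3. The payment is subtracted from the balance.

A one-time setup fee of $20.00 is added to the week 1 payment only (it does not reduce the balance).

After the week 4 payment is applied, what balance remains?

Week 1: opening $6,139.78; interest $86.00 → $6,225.78; payment $1,253.86 (+ $20.00 fee); balance $4,971.92
Week 2: opening $4,971.92; interest $70.00 → $5,041.92; payment $1,253.86; balance $3,788.06
Week 3: opening $3,788.06; interest $54.00 → $3,842.06; payment $1,253.86; balance $2,588.20
Week 4: opening $2,588.20; interest $37.00 → $2,625.20; payment $1,253.86; balance $1,371.34

$1,371.34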